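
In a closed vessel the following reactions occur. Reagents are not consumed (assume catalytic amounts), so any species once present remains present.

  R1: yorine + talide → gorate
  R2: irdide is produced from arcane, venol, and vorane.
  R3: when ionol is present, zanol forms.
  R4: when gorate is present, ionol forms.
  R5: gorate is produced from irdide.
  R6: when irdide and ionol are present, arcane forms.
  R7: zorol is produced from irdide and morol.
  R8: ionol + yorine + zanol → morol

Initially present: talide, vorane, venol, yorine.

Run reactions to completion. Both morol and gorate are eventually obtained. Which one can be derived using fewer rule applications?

gorate

gorate: yorine and talide present → gorate forms (R1). [1 rule application]
morol: yorine and talide present → gorate forms (R1). gorate present → ionol forms (R4). ionol present → zanol forms (R3). ionol, yorine, and zanol present → morol forms (R8). [4 rule applications]
gorate needs fewer.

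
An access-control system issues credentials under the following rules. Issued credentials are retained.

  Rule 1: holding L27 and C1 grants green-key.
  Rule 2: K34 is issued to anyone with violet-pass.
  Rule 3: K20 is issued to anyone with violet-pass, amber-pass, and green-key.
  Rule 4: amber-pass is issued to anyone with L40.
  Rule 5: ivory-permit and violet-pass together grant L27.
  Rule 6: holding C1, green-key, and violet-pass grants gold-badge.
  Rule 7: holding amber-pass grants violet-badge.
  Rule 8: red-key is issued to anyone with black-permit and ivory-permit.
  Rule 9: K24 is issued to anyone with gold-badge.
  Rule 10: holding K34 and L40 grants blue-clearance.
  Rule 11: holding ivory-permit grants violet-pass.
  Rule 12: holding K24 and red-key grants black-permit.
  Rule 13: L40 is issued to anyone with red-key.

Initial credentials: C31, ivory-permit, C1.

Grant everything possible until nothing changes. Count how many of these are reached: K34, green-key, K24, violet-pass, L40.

4

Holding ivory-permit grants violet-pass (Rule 11).
Holding ivory-permit and violet-pass grants L27 (Rule 5).
Holding violet-pass grants K34 (Rule 2).
Holding L27 and C1 grants green-key (Rule 1).
Holding C1, green-key, and violet-pass grants gold-badge (Rule 6).
Holding gold-badge grants K24 (Rule 9).
K34: reached.
green-key: reached.
K24: reached.
violet-pass: reached.
L40 would need red-key (Rule 13), but red-key is never granted.
Reached: K34, green-key, K24, and violet-pass — 4 of the 5.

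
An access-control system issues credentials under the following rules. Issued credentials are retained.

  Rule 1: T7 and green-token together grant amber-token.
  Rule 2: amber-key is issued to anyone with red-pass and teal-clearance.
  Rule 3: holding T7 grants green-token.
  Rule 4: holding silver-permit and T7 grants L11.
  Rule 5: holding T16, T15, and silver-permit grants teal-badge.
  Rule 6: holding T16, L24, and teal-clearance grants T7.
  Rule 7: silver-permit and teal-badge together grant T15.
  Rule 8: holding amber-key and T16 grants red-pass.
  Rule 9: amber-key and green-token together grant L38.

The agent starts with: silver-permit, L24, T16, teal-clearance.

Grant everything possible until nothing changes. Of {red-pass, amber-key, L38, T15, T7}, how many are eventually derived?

Holding T16, L24, and teal-clearance grants T7 (Rule 6).
red-pass would need amber-key and T16 (Rule 8), but amber-key is never granted.
amber-key would need red-pass and teal-clearance (Rule 2), but red-pass is never granted.
L38 would need amber-key and green-token (Rule 9), but amber-key is never granted.
T15 would need silver-permit and teal-badge (Rule 7), but teal-badge is never granted.
T7: reached.
Reached: T7 — 1 of the 5.

1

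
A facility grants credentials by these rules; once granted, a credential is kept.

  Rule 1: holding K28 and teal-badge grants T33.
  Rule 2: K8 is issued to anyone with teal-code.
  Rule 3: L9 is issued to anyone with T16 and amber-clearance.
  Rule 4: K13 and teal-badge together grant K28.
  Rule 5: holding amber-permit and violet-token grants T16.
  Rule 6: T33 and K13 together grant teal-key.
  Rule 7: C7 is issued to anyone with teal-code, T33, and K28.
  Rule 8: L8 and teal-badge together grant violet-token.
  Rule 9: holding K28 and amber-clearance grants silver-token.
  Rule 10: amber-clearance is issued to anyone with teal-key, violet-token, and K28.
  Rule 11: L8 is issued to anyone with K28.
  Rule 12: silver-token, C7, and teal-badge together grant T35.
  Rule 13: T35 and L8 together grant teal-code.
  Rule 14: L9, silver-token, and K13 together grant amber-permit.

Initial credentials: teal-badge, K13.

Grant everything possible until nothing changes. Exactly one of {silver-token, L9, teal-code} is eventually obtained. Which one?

Holding K13 and teal-badge grants K28 (Rule 4).
Holding K28 and teal-badge grants T33 (Rule 1).
Holding K28 grants L8 (Rule 11).
Holding L8 and teal-badge grants violet-token (Rule 8).
Holding T33 and K13 grants teal-key (Rule 6).
Holding teal-key, violet-token, and K28 grants amber-clearance (Rule 10).
Holding K28 and amber-clearance grants silver-token (Rule 9).
teal-code would need T35 and L8 (Rule 13), but T35 is never granted. L9 would need T16 and amber-clearance (Rule 3), but T16 is never granted.

silver-token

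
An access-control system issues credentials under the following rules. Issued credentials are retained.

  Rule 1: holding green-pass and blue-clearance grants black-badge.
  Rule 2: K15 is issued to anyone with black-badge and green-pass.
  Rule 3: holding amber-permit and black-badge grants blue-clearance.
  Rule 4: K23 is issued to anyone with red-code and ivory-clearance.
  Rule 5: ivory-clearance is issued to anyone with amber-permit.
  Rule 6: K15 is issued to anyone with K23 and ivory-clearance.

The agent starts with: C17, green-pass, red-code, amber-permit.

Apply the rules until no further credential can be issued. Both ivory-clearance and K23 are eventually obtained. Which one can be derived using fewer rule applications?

ivory-clearance

ivory-clearance: Holding amber-permit grants ivory-clearance (Rule 5). [1 rule application]
K23: Holding amber-permit grants ivory-clearance (Rule 5). Holding red-code and ivory-clearance grants K23 (Rule 4). [2 rule applications]
ivory-clearance needs fewer.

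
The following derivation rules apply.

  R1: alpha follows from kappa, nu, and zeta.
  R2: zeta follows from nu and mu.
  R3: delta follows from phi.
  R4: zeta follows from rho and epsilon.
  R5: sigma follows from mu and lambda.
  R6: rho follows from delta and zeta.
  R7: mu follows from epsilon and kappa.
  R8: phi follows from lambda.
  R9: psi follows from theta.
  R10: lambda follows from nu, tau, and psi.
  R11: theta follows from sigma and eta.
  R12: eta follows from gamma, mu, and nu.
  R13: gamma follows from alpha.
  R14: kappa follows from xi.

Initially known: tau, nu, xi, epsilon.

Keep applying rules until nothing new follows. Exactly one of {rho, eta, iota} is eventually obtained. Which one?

xi holds, so kappa follows (R14).
epsilon and kappa hold, so mu follows (R7).
From nu and mu, R2 gives zeta.
kappa, nu, and zeta hold, so alpha follows (R1).
From alpha, R13 gives gamma.
gamma, mu, and nu hold, so eta follows (R12).
No rule produces iota, and it is not given. rho would need delta and zeta (R6), but delta is never established.

eta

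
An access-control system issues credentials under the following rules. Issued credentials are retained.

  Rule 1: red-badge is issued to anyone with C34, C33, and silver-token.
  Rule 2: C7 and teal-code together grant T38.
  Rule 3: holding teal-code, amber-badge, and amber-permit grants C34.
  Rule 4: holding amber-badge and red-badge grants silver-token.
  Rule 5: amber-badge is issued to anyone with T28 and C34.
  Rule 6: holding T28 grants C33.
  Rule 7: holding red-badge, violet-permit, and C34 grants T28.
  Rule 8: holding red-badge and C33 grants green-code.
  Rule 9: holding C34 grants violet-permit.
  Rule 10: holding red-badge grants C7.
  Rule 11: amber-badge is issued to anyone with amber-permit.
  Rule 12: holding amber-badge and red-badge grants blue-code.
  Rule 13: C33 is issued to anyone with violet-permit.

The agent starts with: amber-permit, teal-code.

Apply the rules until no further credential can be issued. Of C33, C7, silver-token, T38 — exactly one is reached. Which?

C33

Holding amber-permit grants amber-badge (Rule 11).
Holding teal-code, amber-badge, and amber-permit grants C34 (Rule 3).
Holding C34 grants violet-permit (Rule 9).
Holding violet-permit grants C33 (Rule 13).
C7 would need red-badge (Rule 10), but red-badge is never granted. T38 would need C7 and teal-code (Rule 2), but C7 is never granted. silver-token would need amber-badge and red-badge (Rule 4), but red-badge is never granted.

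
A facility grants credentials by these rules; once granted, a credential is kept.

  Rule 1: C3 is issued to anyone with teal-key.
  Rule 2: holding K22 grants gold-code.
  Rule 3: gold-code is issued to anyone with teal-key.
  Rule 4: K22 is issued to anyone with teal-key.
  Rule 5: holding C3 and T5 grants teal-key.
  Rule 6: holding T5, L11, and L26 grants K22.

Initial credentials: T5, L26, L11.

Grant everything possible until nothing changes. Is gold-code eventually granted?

Yes

Holding T5, L11, and L26 grants K22 (Rule 6).
Holding K22 grants gold-code (Rule 2).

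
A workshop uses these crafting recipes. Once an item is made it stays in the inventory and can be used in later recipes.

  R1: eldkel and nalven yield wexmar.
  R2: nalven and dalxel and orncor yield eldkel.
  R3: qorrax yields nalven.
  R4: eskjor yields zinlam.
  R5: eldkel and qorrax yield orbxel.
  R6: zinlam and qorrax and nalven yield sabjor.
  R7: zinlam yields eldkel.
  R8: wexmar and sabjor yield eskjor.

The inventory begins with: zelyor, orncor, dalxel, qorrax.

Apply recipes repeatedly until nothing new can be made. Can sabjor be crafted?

No

sabjor would need zinlam, qorrax, and nalven (R6), but zinlam is never obtained.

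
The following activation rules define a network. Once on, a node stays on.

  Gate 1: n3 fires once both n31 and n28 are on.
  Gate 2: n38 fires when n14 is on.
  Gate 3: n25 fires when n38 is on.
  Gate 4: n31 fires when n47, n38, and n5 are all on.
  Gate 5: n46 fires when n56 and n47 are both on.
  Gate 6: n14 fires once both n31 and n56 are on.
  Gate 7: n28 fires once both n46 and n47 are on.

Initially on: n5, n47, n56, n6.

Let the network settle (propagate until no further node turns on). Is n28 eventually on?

Yes

Gate 5: n56 and n47 on → n46 on.
n46 and n47 are on, so n28 fires (Gate 7).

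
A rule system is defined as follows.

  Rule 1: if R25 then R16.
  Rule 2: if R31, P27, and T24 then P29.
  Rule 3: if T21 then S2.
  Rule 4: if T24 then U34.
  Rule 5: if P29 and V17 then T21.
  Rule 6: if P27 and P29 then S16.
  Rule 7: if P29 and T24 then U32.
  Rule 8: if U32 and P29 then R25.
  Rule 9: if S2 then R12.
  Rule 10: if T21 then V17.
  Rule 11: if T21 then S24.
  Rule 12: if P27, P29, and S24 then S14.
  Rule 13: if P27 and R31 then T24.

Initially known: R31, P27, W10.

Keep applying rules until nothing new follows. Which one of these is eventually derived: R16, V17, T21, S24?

P27 and R31 hold, so T24 follows (Rule 13).
R31, P27, and T24 hold, so P29 follows (Rule 2).
From P29 and T24, Rule 7 gives U32.
From U32 and P29, Rule 8 gives R25.
From R25, Rule 1 gives R16.
S24 would need T21 (Rule 11), but T21 is never established. V17 would need T21 (Rule 10), but T21 is never established. T21 would need P29 and V17 (Rule 5), but V17 is never established.

R16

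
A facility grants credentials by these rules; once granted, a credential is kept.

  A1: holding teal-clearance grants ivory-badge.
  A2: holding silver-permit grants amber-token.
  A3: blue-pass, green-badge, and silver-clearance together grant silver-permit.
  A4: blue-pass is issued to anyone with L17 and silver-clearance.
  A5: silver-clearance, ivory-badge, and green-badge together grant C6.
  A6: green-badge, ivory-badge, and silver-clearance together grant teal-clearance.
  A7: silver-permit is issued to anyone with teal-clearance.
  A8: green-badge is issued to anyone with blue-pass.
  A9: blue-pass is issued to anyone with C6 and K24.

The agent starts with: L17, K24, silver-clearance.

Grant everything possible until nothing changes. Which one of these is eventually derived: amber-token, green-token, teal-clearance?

amber-token

Holding L17 and silver-clearance grants blue-pass (A4).
Holding blue-pass grants green-badge (A8).
Holding blue-pass, green-badge, and silver-clearance grants silver-permit (A3).
Holding silver-permit grants amber-token (A2).
teal-clearance would need green-badge, ivory-badge, and silver-clearance (A6), but ivory-badge is never granted. No rule produces green-token, and it is not given.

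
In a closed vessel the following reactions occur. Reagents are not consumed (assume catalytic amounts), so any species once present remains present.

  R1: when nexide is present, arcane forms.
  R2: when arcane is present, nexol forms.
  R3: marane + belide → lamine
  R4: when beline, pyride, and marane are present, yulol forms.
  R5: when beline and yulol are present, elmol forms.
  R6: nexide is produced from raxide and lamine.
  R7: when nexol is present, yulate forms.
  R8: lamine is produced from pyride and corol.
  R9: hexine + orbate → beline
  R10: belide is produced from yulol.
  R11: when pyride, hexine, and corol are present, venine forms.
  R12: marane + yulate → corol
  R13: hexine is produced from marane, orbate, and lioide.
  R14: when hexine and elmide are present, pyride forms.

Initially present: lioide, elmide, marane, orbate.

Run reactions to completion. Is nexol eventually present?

No

nexol would need arcane (R2), but arcane never forms.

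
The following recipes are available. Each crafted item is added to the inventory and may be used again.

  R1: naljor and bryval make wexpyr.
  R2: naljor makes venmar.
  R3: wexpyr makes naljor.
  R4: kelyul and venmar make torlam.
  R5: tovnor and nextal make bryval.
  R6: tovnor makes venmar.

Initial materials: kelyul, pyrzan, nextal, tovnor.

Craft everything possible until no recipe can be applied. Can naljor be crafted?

naljor would need wexpyr (R3), but wexpyr is never obtained.

No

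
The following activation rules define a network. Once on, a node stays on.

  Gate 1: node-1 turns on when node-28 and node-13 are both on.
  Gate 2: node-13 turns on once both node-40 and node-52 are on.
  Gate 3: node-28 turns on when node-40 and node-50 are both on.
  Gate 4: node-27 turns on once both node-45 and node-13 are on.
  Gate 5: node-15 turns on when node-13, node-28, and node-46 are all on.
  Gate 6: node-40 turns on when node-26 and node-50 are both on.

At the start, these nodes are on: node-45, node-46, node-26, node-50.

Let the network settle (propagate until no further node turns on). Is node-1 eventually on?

No

node-1 would need node-28 and node-13 (Gate 1), but node-13 never turns on.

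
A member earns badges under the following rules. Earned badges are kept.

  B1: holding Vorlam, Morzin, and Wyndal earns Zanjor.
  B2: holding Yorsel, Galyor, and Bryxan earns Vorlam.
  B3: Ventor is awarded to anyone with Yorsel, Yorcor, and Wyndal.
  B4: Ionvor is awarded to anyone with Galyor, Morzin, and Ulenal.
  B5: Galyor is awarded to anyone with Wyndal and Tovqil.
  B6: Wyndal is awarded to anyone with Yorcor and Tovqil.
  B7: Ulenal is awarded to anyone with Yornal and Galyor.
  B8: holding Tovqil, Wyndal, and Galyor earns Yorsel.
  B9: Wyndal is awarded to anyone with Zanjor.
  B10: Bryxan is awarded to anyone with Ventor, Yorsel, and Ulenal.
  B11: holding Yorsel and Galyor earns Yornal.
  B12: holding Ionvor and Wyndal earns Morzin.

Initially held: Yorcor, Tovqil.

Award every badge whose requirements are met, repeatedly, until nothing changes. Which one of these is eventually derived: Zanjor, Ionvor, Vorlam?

Vorlam

With Yorcor and Tovqil, Wyndal is earned (B6).
With Wyndal and Tovqil, Galyor is earned (B5).
With Tovqil, Wyndal, and Galyor, Yorsel is earned (B8).
With Yorsel, Yorcor, and Wyndal, Ventor is earned (B3).
With Yorsel and Galyor, Yornal is earned (B11).
With Yornal and Galyor, Ulenal is earned (B7).
With Ventor, Yorsel, and Ulenal, Bryxan is earned (B10).
With Yorsel, Galyor, and Bryxan, Vorlam is earned (B2).
Ionvor would need Galyor, Morzin, and Ulenal (B4), but Morzin is never earned. Zanjor would need Vorlam, Morzin, and Wyndal (B1), but Morzin is never earned.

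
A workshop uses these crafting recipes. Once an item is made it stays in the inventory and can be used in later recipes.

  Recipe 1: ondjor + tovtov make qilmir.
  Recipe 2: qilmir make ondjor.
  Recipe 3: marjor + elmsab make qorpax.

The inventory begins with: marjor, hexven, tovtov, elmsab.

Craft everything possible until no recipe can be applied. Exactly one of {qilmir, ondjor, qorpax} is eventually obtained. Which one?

marjor + elmsab → qorpax (Recipe 3).
qilmir would need ondjor and tovtov (Recipe 1), but ondjor is never obtained. ondjor would need qilmir (Recipe 2), but qilmir is never obtained.

qorpax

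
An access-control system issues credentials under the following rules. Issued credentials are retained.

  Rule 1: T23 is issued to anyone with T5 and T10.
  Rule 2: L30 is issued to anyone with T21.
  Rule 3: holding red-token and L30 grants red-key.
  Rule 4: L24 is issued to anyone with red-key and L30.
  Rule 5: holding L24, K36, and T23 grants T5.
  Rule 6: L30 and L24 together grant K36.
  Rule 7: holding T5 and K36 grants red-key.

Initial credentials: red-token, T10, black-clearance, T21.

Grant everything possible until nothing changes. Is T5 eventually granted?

T5 would need L24, K36, and T23 (Rule 5), but T23 is never granted.

No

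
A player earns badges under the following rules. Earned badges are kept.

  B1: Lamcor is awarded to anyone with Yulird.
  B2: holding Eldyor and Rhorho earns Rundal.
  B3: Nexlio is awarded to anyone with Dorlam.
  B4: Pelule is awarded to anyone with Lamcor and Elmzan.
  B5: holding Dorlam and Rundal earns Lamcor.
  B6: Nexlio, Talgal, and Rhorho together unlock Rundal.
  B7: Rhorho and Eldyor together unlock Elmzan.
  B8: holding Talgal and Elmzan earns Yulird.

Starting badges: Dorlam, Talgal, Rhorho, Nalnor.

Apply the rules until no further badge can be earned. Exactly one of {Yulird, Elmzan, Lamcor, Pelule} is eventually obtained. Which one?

Lamcor

With Dorlam, Nexlio is earned (B3).
With Nexlio, Talgal, and Rhorho, Rundal is earned (B6).
With Dorlam and Rundal, Lamcor is earned (B5).
Yulird would need Talgal and Elmzan (B8), but Elmzan is never earned. Pelule would need Lamcor and Elmzan (B4), but Elmzan is never earned. Elmzan would need Rhorho and Eldyor (B7), but Eldyor is never earned.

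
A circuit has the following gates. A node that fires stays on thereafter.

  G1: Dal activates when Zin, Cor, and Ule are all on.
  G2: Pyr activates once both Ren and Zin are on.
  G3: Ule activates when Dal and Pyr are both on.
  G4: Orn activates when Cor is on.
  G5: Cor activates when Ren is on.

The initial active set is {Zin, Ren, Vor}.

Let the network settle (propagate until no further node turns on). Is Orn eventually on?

Yes

Ren is on, so Cor activates (G5).
Cor is on, so Orn activates (G4).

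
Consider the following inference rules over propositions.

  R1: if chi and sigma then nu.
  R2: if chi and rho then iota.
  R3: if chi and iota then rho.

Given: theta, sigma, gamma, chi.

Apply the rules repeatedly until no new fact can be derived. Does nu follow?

Yes

chi and sigma hold, so nu follows (R1).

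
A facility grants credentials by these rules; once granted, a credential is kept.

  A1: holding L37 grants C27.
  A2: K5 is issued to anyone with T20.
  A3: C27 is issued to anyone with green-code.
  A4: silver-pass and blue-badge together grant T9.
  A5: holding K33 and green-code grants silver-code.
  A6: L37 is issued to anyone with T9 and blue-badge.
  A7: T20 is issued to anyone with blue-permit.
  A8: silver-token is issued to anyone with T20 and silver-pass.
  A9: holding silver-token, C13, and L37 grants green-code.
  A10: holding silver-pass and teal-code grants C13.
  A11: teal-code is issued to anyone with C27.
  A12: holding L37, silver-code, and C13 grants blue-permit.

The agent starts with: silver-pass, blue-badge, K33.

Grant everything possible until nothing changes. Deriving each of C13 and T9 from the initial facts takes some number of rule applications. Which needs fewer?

T9

T9: Holding silver-pass and blue-badge grants T9 (A4). [1 rule application]
C13: Holding silver-pass and blue-badge grants T9 (A4). Holding T9 and blue-badge grants L37 (A6). Holding L37 grants C27 (A1). Holding C27 grants teal-code (A11). Holding silver-pass and teal-code grants C13 (A10). [5 rule applications]
T9 needs fewer.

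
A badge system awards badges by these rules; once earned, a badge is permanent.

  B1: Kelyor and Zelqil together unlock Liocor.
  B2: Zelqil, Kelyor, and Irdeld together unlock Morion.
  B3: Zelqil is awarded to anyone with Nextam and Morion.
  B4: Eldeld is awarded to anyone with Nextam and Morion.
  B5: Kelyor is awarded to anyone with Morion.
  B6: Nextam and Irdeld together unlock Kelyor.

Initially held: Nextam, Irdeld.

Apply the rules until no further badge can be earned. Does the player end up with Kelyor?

With Nextam and Irdeld, Kelyor is earned (B6).

Yes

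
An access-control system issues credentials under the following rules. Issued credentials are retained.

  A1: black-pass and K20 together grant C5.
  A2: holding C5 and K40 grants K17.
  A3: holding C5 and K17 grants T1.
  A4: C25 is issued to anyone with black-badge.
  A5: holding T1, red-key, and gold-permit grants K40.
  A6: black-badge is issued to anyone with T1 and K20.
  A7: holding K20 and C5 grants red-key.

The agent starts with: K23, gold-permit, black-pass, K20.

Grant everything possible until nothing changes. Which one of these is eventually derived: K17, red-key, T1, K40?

red-key

Holding black-pass and K20 grants C5 (A1).
Holding K20 and C5 grants red-key (A7).
K40 would need T1, red-key, and gold-permit (A5), but T1 is never granted. T1 would need C5 and K17 (A3), but K17 is never granted. K17 would need C5 and K40 (A2), but K40 is never granted.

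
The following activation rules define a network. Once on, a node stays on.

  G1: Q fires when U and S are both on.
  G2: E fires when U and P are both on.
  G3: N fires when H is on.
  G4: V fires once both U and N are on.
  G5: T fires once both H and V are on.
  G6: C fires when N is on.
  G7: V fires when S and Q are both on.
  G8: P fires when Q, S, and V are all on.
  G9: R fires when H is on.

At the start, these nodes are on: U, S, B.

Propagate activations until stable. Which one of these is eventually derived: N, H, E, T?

E

G1: U and S on → Q on.
S and Q are on, so V fires (G7).
Q, S, and V are on, so P fires (G8).
U and P are on, so E fires (G2).
N would need H (G3), but H never turns on. No rule produces H, and it is not given. T would need H and V (G5), but H never turns on.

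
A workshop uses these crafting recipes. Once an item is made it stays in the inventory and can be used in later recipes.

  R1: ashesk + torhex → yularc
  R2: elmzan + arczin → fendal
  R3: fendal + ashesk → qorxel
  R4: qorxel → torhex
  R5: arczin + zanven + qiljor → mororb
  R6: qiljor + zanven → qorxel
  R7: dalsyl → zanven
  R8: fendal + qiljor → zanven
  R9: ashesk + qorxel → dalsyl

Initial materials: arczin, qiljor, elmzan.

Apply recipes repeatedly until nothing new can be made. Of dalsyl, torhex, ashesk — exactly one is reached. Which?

elmzan + arczin → fendal (R2).
Using R8, fendal and qiljor make zanven.
qiljor + zanven → qorxel (R6).
Using R4, qorxel makes torhex.
dalsyl would need ashesk and qorxel (R9), but ashesk is never obtained. No rule produces ashesk, and it is not given.

torhex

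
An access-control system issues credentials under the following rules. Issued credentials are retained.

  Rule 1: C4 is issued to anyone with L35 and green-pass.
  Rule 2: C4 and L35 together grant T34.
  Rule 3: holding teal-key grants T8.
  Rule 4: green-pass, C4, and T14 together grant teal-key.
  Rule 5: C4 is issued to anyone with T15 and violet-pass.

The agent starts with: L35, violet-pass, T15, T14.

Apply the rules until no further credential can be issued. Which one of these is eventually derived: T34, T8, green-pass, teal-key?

T34

Holding T15 and violet-pass grants C4 (Rule 5).
Holding C4 and L35 grants T34 (Rule 2).
No rule produces green-pass, and it is not given. T8 would need teal-key (Rule 3), but teal-key is never granted. teal-key would need green-pass, C4, and T14 (Rule 4), but green-pass is never granted.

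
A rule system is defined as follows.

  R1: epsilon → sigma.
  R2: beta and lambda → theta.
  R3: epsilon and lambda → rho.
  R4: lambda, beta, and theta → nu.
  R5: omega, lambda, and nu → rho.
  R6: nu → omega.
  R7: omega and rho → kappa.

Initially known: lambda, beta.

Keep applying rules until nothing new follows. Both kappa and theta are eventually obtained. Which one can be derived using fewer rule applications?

theta

theta: beta and lambda hold, so theta follows (R2). [1 rule application]
kappa: beta and lambda hold, so theta follows (R2). lambda, beta, and theta hold, so nu follows (R4). From nu, R6 gives omega. From omega, lambda, and nu, R5 gives rho. From omega and rho, R7 gives kappa. [5 rule applications]
theta needs fewer.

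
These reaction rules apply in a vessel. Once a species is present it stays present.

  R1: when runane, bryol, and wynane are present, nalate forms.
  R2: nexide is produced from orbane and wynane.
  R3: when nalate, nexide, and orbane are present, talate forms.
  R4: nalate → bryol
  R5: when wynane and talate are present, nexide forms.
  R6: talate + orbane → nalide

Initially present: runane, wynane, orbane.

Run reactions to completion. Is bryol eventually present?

bryol would need nalate (R4), but nalate never forms.

No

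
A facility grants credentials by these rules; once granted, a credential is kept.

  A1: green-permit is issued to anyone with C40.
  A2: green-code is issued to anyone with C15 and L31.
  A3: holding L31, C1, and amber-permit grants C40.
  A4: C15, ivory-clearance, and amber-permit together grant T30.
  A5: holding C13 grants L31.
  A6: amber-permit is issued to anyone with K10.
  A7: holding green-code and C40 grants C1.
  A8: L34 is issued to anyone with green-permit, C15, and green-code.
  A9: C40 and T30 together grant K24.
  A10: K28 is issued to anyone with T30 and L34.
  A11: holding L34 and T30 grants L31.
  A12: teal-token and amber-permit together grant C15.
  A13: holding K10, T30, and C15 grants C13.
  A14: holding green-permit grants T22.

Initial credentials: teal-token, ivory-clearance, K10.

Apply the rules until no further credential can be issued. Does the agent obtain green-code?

Yes

Holding K10 grants amber-permit (A6).
Holding teal-token and amber-permit grants C15 (A12).
Holding C15, ivory-clearance, and amber-permit grants T30 (A4).
Holding K10, T30, and C15 grants C13 (A13).
Holding C13 grants L31 (A5).
Holding C15 and L31 grants green-code (A2).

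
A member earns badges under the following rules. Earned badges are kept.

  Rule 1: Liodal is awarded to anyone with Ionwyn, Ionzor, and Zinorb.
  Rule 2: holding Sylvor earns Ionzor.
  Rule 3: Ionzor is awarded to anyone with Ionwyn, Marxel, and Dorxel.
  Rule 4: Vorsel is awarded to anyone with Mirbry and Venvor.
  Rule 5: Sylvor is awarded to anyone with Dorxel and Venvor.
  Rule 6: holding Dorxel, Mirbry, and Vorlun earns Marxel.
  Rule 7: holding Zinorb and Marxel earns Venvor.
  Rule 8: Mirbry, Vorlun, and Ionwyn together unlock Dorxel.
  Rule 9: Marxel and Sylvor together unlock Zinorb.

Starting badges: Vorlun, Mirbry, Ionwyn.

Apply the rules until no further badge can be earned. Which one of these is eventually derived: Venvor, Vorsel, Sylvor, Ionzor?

Ionzor

With Mirbry, Vorlun, and Ionwyn, Dorxel is earned (Rule 8).
With Dorxel, Mirbry, and Vorlun, Marxel is earned (Rule 6).
With Ionwyn, Marxel, and Dorxel, Ionzor is earned (Rule 3).
Sylvor would need Dorxel and Venvor (Rule 5), but Venvor is never earned. Vorsel would need Mirbry and Venvor (Rule 4), but Venvor is never earned. Venvor would need Zinorb and Marxel (Rule 7), but Zinorb is never earned.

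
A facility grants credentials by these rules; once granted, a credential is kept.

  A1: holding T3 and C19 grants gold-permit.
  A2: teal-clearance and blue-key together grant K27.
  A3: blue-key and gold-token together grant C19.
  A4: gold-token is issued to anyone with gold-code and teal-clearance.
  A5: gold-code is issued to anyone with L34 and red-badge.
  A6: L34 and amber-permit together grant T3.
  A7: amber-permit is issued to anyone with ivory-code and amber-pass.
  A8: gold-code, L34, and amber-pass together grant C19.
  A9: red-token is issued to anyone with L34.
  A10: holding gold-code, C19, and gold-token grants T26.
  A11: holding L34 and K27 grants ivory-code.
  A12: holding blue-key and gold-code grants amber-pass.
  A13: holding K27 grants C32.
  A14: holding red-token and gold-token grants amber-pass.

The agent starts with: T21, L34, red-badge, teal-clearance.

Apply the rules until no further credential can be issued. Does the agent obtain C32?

No

C32 would need K27 (A13), but K27 is never granted.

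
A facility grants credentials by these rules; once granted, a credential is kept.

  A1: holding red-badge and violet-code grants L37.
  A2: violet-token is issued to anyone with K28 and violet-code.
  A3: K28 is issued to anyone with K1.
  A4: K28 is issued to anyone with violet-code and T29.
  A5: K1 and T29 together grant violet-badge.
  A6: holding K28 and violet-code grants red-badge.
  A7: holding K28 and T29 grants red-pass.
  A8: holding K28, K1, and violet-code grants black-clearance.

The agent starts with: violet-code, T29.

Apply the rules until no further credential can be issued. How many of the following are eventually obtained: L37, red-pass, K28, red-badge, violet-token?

5

Holding violet-code and T29 grants K28 (A4).
Holding K28 and T29 grants red-pass (A7).
Holding K28 and violet-code grants violet-token (A2).
Holding K28 and violet-code grants red-badge (A6).
Holding red-badge and violet-code grants L37 (A1).
L37: reached.
red-pass: reached.
K28: reached.
red-badge: reached.
violet-token: reached.
All 5 are reached.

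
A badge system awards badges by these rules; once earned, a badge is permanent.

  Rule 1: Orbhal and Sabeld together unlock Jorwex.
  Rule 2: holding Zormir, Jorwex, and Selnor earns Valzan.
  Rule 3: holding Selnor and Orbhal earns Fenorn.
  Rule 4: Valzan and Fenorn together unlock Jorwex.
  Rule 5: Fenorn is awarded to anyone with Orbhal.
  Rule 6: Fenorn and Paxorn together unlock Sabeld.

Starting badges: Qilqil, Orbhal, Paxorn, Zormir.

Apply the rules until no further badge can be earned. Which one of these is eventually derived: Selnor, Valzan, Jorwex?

Jorwex

With Orbhal, Fenorn is earned (Rule 5).
With Fenorn and Paxorn, Sabeld is earned (Rule 6).
With Orbhal and Sabeld, Jorwex is earned (Rule 1).
Valzan would need Zormir, Jorwex, and Selnor (Rule 2), but Selnor is never earned. No rule produces Selnor, and it is not given.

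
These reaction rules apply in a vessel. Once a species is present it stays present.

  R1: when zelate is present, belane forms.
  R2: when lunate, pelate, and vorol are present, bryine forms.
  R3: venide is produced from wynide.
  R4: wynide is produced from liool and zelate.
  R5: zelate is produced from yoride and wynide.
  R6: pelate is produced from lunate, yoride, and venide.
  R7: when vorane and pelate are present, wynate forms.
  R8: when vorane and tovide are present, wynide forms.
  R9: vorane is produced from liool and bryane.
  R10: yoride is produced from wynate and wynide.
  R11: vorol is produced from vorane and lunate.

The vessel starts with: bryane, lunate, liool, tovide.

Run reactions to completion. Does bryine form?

No

bryine would need lunate, pelate, and vorol (R2), but pelate never forms.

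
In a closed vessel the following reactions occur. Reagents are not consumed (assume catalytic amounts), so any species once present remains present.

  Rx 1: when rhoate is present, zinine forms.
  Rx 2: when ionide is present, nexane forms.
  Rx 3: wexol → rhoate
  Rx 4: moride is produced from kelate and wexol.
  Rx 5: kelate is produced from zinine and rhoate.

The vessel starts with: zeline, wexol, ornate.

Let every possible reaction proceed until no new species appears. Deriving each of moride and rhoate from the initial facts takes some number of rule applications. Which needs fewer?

rhoate

rhoate: wexol present → rhoate forms (Rx 3). [1 rule application]
moride: wexol present → rhoate forms (Rx 3). rhoate present → zinine forms (Rx 1). zinine and rhoate present → kelate forms (Rx 5). kelate and wexol present → moride forms (Rx 4). [4 rule applications]
rhoate needs fewer.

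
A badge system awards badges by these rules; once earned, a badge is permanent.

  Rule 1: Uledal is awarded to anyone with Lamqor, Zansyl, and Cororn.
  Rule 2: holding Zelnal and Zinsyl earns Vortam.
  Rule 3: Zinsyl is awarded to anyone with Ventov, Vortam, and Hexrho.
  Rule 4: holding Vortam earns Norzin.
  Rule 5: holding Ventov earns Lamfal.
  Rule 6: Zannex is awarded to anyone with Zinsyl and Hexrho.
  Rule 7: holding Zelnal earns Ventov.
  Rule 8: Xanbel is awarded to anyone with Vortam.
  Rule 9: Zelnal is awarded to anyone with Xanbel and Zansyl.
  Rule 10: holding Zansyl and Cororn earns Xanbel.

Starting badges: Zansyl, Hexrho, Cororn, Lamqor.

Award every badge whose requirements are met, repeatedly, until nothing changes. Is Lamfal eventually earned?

Yes

With Zansyl and Cororn, Xanbel is earned (Rule 10).
With Xanbel and Zansyl, Zelnal is earned (Rule 9).
With Zelnal, Ventov is earned (Rule 7).
With Ventov, Lamfal is earned (Rule 5).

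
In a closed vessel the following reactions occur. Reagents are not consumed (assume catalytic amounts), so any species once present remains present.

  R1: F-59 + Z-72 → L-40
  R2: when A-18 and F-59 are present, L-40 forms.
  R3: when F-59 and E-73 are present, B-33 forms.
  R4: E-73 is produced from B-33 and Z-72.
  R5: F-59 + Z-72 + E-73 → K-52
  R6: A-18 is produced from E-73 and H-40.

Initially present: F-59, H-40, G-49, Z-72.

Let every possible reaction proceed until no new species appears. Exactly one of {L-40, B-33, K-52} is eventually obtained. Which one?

L-40

F-59 and Z-72 present → L-40 forms (R1).
B-33 would need F-59 and E-73 (R3), but E-73 never forms. K-52 would need F-59, Z-72, and E-73 (R5), but E-73 never forms.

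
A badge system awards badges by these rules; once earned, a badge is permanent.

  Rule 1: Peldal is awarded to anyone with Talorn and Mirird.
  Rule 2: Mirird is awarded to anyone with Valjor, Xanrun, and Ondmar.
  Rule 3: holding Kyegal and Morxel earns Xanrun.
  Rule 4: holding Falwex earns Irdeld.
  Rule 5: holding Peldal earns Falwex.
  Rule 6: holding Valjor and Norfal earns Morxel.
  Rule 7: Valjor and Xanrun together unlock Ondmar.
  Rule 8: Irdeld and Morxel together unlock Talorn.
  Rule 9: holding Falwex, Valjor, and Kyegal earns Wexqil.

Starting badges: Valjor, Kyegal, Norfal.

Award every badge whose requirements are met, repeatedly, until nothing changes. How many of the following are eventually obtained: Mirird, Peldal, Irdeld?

With Valjor and Norfal, Morxel is earned (Rule 6).
With Kyegal and Morxel, Xanrun is earned (Rule 3).
With Valjor and Xanrun, Ondmar is earned (Rule 7).
With Valjor, Xanrun, and Ondmar, Mirird is earned (Rule 2).
Mirird: reached.
Peldal would need Talorn and Mirird (Rule 1), but Talorn is never earned.
Irdeld would need Falwex (Rule 4), but Falwex is never earned.
Reached: Mirird — 1 of the 3.

1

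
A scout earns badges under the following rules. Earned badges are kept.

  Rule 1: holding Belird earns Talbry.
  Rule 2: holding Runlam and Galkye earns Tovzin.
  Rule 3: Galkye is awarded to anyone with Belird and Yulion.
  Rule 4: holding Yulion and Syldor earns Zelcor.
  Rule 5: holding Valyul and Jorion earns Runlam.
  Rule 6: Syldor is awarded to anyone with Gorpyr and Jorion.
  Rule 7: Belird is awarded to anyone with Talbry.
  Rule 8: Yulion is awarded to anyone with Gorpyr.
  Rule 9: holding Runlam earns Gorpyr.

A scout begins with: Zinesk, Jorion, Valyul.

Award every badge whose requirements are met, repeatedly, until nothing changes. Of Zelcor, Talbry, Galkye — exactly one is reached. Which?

With Valyul and Jorion, Runlam is earned (Rule 5).
With Runlam, Gorpyr is earned (Rule 9).
With Gorpyr and Jorion, Syldor is earned (Rule 6).
With Gorpyr, Yulion is earned (Rule 8).
With Yulion and Syldor, Zelcor is earned (Rule 4).
Talbry would need Belird (Rule 1), but Belird is never earned. Galkye would need Belird and Yulion (Rule 3), but Belird is never earned.

Zelcor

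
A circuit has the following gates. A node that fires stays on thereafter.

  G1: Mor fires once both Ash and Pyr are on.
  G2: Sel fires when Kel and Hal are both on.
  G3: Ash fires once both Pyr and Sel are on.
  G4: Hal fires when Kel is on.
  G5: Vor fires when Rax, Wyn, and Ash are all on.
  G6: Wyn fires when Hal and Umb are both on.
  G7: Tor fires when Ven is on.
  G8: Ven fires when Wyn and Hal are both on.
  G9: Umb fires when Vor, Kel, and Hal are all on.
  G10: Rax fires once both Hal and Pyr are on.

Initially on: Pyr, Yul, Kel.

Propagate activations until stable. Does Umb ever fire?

Umb would need Vor, Kel, and Hal (G9), but Vor never turns on.

No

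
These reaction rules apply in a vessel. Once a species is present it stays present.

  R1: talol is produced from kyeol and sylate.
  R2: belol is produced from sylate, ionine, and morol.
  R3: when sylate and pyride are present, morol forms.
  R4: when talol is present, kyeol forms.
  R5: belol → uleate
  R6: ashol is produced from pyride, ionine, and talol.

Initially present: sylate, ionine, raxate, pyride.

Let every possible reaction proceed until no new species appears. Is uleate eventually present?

Yes

sylate and pyride present → morol forms (R3).
sylate, ionine, and morol present → belol forms (R2).
belol present → uleate forms (R5).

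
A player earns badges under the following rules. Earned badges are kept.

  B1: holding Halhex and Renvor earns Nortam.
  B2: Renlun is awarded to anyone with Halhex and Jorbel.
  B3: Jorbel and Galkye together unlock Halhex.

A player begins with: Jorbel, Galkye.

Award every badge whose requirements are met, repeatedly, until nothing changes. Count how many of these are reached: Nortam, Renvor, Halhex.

With Jorbel and Galkye, Halhex is earned (B3).
Nortam would need Halhex and Renvor (B1), but Renvor is never earned.
No rule produces Renvor, and it is not given.
Halhex: reached.
Reached: Halhex — 1 of the 3.

1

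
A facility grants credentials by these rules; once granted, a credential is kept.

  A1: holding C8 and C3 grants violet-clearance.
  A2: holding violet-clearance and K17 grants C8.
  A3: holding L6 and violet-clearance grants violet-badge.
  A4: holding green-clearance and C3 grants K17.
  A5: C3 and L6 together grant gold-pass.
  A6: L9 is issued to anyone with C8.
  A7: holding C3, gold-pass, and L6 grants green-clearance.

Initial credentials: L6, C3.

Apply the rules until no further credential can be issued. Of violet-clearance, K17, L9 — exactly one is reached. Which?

Holding C3 and L6 grants gold-pass (A5).
Holding C3, gold-pass, and L6 grants green-clearance (A7).
Holding green-clearance and C3 grants K17 (A4).
violet-clearance would need C8 and C3 (A1), but C8 is never granted. L9 would need C8 (A6), but C8 is never granted.

K17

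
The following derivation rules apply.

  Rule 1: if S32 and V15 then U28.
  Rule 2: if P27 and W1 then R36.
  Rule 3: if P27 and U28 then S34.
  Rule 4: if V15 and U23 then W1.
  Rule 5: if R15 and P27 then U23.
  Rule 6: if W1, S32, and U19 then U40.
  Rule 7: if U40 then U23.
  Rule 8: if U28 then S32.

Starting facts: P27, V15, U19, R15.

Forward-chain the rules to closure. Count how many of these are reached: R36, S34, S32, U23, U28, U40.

2

R15 and P27 hold, so U23 follows (Rule 5).
From V15 and U23, Rule 4 gives W1.
From P27 and W1, Rule 2 gives R36.
R36: reached.
S34 would need P27 and U28 (Rule 3), but U28 is never established.
S32 would need U28 (Rule 8), but U28 is never established.
U23: reached.
U28 would need S32 and V15 (Rule 1), but S32 is never established.
U40 would need W1, S32, and U19 (Rule 6), but S32 is never established.
Reached: R36 and U23 — 2 of the 6.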